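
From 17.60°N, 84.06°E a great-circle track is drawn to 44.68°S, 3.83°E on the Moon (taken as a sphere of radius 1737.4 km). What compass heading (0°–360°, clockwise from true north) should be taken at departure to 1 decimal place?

With φ₁ = 0.3072, φ₂ = -0.7798, Δλ = -1.4003 rad, the forward-azimuth formula gives
θ = atan2( sin Δλ cos φ₂ , cos φ₁ sin φ₂ − sin φ₁ cos φ₂ cos Δλ ) = atan2(-0.7007, -0.7067) = -135.24°.
Adding 360° brings this into [0°, 360°): 224.8°.

224.8°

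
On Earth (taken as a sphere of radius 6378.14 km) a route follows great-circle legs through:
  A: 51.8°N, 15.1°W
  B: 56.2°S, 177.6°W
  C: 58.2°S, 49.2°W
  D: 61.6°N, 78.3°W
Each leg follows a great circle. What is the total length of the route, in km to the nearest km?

Leg A→B: central angle 2.9470 rad, distance 18796.5 km.
Leg B→C: central angle 1.0191 rad, distance 6499.7 km.
Leg C→D: central angle 2.1278 rad, distance 13571.1 km.
Total: 18796.5 + 6499.7 + 13571.1 ≈ 38867 km.

38867 km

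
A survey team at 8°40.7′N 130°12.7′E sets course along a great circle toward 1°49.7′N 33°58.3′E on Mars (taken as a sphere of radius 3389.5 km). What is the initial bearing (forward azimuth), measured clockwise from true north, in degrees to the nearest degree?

273°

Δλ = -96.240° = -1.6797 rad.
y = sin Δλ · cos φ₂ = (-0.9941)(0.9995) = -0.9936
x = cos φ₁ sin φ₂ − sin φ₁ cos φ₂ cos Δλ = (0.9886)(0.0319) − (0.1509)(0.9995)(-0.1087) = 0.0479
θ = atan2(y, x) = -87.24°; adding 360° gives 273°.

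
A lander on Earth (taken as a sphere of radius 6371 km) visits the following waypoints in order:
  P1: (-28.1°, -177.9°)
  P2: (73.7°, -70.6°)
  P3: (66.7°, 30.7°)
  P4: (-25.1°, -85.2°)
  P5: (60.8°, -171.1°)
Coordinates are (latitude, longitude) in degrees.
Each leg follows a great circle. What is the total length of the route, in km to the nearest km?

Leg P1→P2: central angle 2.1243 rad, distance 13534.2 km.
Leg P2→P3: central angle 0.5360 rad, distance 3414.6 km.
Leg P3→P4: central angle 2.1485 rad, distance 13687.8 km.
Leg P4→P5: central angle 1.9163 rad, distance 12209.0 km.
Total: 13534.2 + 3414.6 + 13687.8 + 12209.0 ≈ 42846 km.

42846 km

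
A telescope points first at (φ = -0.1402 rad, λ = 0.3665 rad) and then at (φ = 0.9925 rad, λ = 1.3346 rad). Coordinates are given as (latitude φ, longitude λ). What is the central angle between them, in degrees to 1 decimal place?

Let φ₁ = -0.1402 rad, φ₂ = 0.9925 rad, and Δλ = 0.9681 rad.
cos c = sin φ₁ sin φ₂ + cos φ₁ cos φ₂ cos Δλ = (-0.1397)(0.8374) + (0.9902)(0.5466)(0.5669) = 0.18979,
so c = arccos(0.18979) = 1.37985 rad.
So the angular separation is 79.1°.

79.1°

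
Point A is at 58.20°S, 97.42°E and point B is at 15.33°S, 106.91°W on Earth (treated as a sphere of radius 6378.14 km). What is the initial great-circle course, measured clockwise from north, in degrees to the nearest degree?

156°

Δλ = 155.670° = 2.7170 rad.
y = sin Δλ · cos φ₂ = (0.4120)(0.9644) = 0.3973
x = cos φ₁ sin φ₂ − sin φ₁ cos φ₂ cos Δλ = (0.5270)(-0.2644) − (-0.8499)(0.9644)(-0.9112) = -0.8862
θ = atan2(y, x) = 155.85°, so the bearing is 156°.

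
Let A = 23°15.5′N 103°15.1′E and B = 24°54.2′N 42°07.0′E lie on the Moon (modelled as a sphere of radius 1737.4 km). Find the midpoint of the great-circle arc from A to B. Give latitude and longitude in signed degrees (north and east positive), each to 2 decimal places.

Central angle δ = 0.9660 rad. Interpolating on the sphere with fraction f = 0.5:
P = [sin((1−f)δ)·A + sin(fδ)·B] / sin δ = 0.5646·A + 0.5646·B in Cartesian coordinates,
giving P = (0.2610, 0.8483, 0.4607), i.e. latitude 27.43°, longitude 72.90°.

27.43°, 72.90°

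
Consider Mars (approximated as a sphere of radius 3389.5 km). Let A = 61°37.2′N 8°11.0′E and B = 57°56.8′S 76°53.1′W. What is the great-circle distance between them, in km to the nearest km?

8068 km

With latitudes φ₁ = 61.620°, φ₂ = -57.947° and longitude difference Δλ = -85.068°:
cos c = sin φ₁ sin φ₂ + cos φ₁ cos φ₂ cos Δλ = (0.8798)(-0.8476) + (0.4753)(0.5307)(0.0860) = -0.72401,
so c = arccos(-0.72401) = 2.38039 rad.
Distance = R·c = 3389.5 × 2.3804 ≈ 8068 km.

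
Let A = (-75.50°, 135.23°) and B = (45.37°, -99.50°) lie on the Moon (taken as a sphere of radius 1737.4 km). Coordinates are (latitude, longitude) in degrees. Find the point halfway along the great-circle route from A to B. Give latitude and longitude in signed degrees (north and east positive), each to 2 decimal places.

The central angle between A and B is δ = 2.4825 rad.
With f = 0.5, the slerp weights are sin((1−f)δ)/sin δ = 1.5451 and sin(fδ)/sin δ = 1.5451.
Weighted sum of the unit vectors: (1.5451)·(-0.1778,0.1763,-0.9681) + (1.5451)·(-0.1160,-0.6929,0.7117) = (-0.4538, -0.7981, -0.3963).
Converting back: φ = atan2(z, √(x²+y²)) = -23.35°, λ = atan2(y, x) = -119.62°.

-23.35°, -119.62°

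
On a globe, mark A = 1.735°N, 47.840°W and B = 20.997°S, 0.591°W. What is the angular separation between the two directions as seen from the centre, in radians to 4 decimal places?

In radians: φ₁ = 0.0303, φ₂ = -0.3665, Δλ = 47.249° = 0.8247 rad.
Haversine: a = sin²(Δφ/2) + cos φ₁ cos φ₂ sin²(Δλ/2) = 0.0388 + (0.9995)(0.9336)(0.1606) = 0.18870.
Central angle c = 2·arcsin(√a) = 0.89873 rad.
So the angular separation is 0.8987 rad.

0.8987 rad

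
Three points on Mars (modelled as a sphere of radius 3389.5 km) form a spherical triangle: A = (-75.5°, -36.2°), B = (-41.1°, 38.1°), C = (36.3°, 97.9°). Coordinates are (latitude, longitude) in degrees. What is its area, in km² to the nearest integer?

7593027 km²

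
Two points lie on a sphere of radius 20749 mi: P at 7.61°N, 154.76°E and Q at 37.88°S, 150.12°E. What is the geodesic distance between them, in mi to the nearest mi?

16548 mi

Let φ₁ = 0.1328 rad, φ₂ = -0.6611 rad, and Δλ = -0.0810 rad.
Haversine: a = sin²(Δφ/2) + cos φ₁ cos φ₂ sin²(Δλ/2) = 0.1495 + (0.9912)(0.7893)(0.0016) = 0.15077.
Central angle c = 2·arcsin(√a) = 0.79754 rad.
Distance = R·c = 20749 × 0.7975 ≈ 16548 mi.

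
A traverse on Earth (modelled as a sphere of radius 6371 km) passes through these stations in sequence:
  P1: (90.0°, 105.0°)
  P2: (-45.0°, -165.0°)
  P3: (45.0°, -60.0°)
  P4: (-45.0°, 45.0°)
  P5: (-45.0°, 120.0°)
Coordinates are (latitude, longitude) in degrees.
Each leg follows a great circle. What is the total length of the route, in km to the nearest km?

49371 km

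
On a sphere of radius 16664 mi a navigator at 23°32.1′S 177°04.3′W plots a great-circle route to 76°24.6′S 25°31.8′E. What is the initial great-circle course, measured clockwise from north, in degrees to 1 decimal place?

185.3°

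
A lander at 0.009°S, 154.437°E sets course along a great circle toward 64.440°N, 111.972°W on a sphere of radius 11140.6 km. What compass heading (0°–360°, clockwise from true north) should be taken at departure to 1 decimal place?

With φ₁ = -0.0002, φ₂ = 1.1247, Δλ = 1.6335 rad, the forward-azimuth formula gives
θ = atan2( sin Δλ cos φ₂ , cos φ₁ sin φ₂ − sin φ₁ cos φ₂ cos Δλ ) = atan2(0.4306, 0.9021) = 25.52°.
So the initial bearing is 25.5°.

25.5°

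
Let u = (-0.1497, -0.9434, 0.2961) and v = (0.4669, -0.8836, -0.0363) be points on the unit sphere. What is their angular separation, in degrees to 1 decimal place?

41.2°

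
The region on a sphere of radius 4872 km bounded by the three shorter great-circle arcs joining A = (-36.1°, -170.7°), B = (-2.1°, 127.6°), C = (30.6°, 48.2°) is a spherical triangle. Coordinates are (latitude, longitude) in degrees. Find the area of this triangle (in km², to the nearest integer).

Side lengths (central angles): a = 1.4308, b = 2.5702, c = 1.1545 rad; semiperimeter s = 2.5777.
By l'Huilier's theorem, tan(E/4) = √[tan(s/2) tan((s−a)/2) tan((s−b)/2) tan((s−c)/2)], giving spherical excess E = 0.3389 rad.
Area = E·R² = 0.3389 × (4872)² ≈ 8045204 km².

8045204 km²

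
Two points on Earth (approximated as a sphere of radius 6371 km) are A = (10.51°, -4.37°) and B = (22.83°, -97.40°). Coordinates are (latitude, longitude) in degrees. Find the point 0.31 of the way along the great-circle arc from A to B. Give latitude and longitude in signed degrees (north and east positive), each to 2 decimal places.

19.82°, -31.23°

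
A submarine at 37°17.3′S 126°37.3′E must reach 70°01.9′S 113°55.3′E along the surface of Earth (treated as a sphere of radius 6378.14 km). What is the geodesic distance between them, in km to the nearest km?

3723 km

Let φ₁ = -0.6508 rad, φ₂ = -1.2223 rad, and Δλ = -0.2217 rad.
cos c = sin φ₁ sin φ₂ + cos φ₁ cos φ₂ cos Δλ = (-0.6058)(-0.9399) + (0.7956)(0.3415)(0.9755) = 0.83445,
so c = arccos(0.83445) = 0.58365 rad.
Distance = R·c = 6378.14 × 0.5837 ≈ 3723 km.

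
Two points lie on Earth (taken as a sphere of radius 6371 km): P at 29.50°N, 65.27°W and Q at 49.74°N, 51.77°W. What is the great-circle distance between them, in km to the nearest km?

Let φ₁ = 0.5149 rad, φ₂ = 0.8681 rad, and Δλ = 0.2356 rad.
cos c = sin φ₁ sin φ₂ + cos φ₁ cos φ₂ cos Δλ = (0.4924)(0.7631) + (0.8704)(0.6463)(0.9724) = 0.92271,
so c = arccos(0.92271) = 0.39574 rad.
Distance = R·c = 6371 × 0.3957 ≈ 2521 km.

2521 km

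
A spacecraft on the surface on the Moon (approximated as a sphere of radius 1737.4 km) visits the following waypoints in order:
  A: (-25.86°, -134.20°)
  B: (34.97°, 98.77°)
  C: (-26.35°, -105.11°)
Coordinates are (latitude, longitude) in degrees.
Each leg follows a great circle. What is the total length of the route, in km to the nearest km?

8847 km

Leg A→B: central angle 2.3379 rad, distance 4061.9 km.
Leg B→C: central angle 2.7541 rad, distance 4784.9 km.
Total: 4061.9 + 4784.9 ≈ 8847 km.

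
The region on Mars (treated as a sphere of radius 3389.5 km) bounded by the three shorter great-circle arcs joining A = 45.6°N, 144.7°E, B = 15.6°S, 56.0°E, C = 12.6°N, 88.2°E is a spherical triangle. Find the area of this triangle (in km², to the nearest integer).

634310 km²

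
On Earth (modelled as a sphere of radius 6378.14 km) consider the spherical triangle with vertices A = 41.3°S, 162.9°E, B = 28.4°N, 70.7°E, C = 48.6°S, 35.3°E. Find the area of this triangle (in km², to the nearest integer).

Side lengths (central angles): a = 1.4531, b = 1.3777, c = 1.9169 rad; semiperimeter s = 2.3739.
By l'Huilier's theorem, tan(E/4) = √[tan(s/2) tan((s−a)/2) tan((s−b)/2) tan((s−c)/2)], giving spherical excess E = 1.5014 rad.
Area = E·R² = 1.5014 × (6378.14)² ≈ 61077458 km².

61077458 km²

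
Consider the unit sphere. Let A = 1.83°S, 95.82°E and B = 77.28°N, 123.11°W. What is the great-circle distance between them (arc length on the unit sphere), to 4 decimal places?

Let φ₁ = -0.0319 rad, φ₂ = 1.3488 rad, and Δλ = 2.4621 rad.
Haversine: a = sin²(Δφ/2) + cos φ₁ cos φ₂ sin²(Δλ/2) = 0.4055 + (0.9995)(0.2202)(0.8890) = 0.60117.
Central angle c = 2·arcsin(√a) = 1.77455 rad.
On the unit sphere the arc length equals the central angle: 1.7746.

1.7746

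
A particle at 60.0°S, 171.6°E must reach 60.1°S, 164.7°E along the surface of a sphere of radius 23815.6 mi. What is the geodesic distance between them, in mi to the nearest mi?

1432 mi

With latitudes φ₁ = -60.000°, φ₂ = -60.100° and longitude difference Δλ = -6.900°:
Haversine: a = sin²(Δφ/2) + cos φ₁ cos φ₂ sin²(Δλ/2) = 0.0000 + (0.5000)(0.4985)(0.0036) = 0.00090.
Central angle c = 2·arcsin(√a) = 0.06012 rad.
Distance = R·c = 23815.6 × 0.0601 ≈ 1432 mi.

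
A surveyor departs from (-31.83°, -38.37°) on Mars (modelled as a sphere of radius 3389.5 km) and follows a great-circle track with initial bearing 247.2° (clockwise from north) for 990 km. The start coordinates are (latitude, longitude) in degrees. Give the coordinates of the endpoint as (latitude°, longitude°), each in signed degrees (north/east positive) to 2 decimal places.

-36.86°, -57.75°

Angular distance δ = d/R = 990/3389.5 = 0.29208 rad; initial bearing θ = 4.3145 rad.
sin φ₂ = sin φ₁ cos δ + cos φ₁ sin δ cos θ = (-0.5274)(0.9576) + (0.8496)(0.2879)(-0.3875) = -0.5999, so φ₂ = -36.86°.
Δλ = atan2(sin θ sin δ cos φ₁, cos δ − sin φ₁ sin φ₂) = atan2(-0.2255, 0.6413) = -19.376°.
λ₂ = -38.370° − 19.376° = -57.75°.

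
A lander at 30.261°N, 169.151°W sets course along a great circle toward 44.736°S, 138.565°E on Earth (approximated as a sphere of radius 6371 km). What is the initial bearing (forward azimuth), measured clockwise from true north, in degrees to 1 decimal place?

214.2°

Δλ = -52.284° = -0.9125 rad.
y = sin Δλ · cos φ₂ = (-0.7911)(0.7104) = -0.5619
x = cos φ₁ sin φ₂ − sin φ₁ cos φ₂ cos Δλ = (0.8637)(-0.7038) − (0.5039)(0.7104)(0.6117) = -0.8269
θ = atan2(y, x) = -145.80°; adding 360° gives 214.2°.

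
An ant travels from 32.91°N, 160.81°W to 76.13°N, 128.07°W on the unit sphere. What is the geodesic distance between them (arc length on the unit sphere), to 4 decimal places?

0.7999

With latitudes φ₁ = 32.910°, φ₂ = 76.130° and longitude difference Δλ = 32.740°:
cos c = sin φ₁ sin φ₂ + cos φ₁ cos φ₂ cos Δλ = (0.5433)(0.9708) + (0.8395)(0.2397)(0.8411) = 0.69676,
so c = arccos(0.69676) = 0.79993 rad.
On the unit sphere the arc length equals the central angle: 0.7999.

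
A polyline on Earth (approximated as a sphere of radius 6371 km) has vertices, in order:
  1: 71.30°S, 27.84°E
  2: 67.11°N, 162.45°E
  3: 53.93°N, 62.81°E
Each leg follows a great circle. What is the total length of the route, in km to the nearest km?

Leg 1→2: central angle 2.8585 rad, distance 18211.6 km.
Leg 2→3: central angle 0.7865 rad, distance 5011.1 km.
Total: 18211.6 + 5011.1 ≈ 23223 km.

23223 km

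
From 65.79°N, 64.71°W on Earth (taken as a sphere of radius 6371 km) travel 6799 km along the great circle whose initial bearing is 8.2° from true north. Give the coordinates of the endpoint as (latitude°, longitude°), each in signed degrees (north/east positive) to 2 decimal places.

52.72°, 103.39°

Angular distance δ = d/R = 6799/6371 = 1.06718 rad; initial bearing θ = 0.1431 rad.
sin φ₂ = sin φ₁ cos δ + cos φ₁ sin δ cos θ = (0.9120)(0.4826) + (0.4101)(0.8758)(0.9898) = 0.7956, so φ₂ = 52.72°.
Δλ = atan2(sin θ sin δ cos φ₁, cos δ − sin φ₁ sin φ₂) = atan2(0.0512, -0.2431) = 168.099°.
λ₂ = -64.710° + 168.099° = 103.39°.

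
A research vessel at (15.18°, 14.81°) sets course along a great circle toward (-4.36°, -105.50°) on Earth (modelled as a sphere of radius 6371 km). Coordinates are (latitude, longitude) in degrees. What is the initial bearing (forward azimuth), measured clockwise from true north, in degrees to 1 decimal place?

273.9°

With φ₁ = 0.2649, φ₂ = -0.0761, Δλ = -2.0998 rad, the forward-azimuth formula gives
θ = atan2( sin Δλ cos φ₂ , cos φ₁ sin φ₂ − sin φ₁ cos φ₂ cos Δλ ) = atan2(-0.8608, 0.0584) = -86.12°.
Adding 360° brings this into [0°, 360°): 273.9°.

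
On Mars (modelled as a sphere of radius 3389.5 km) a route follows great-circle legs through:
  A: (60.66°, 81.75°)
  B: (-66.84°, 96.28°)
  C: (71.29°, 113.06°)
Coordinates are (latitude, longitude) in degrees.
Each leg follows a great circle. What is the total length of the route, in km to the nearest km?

15768 km

Leg A→B: central angle 2.2331 rad, distance 7569.0 km.
Leg B→C: central angle 2.4189 rad, distance 8198.9 km.
Total: 7569.0 + 8198.9 ≈ 15768 km.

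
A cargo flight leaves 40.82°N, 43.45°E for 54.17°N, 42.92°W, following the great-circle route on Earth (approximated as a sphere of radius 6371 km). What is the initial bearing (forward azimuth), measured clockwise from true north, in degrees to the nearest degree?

With φ₁ = 0.7124, φ₂ = 0.9454, Δλ = -1.5074 rad, the forward-azimuth formula gives
θ = atan2( sin Δλ cos φ₂ , cos φ₁ sin φ₂ − sin φ₁ cos φ₂ cos Δλ ) = atan2(-0.5842, 0.5893) = -44.75°.
Adding 360° brings this into [0°, 360°): 315°.

315°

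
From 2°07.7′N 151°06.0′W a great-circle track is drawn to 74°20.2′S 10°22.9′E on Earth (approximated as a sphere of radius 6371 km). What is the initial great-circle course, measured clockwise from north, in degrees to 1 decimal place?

174.9°

With φ₁ = 0.0371, φ₂ = -1.2974, Δλ = 2.8184 rad, the forward-azimuth formula gives
θ = atan2( sin Δλ cos φ₂ , cos φ₁ sin φ₂ − sin φ₁ cos φ₂ cos Δλ ) = atan2(0.0857, -0.9527) = 174.86°.
So the initial bearing is 174.9°.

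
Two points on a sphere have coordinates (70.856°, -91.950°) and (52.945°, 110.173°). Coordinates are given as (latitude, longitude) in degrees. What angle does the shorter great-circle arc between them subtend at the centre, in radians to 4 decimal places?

0.9632 rad

Let φ₁ = 1.2367 rad, φ₂ = 0.9241 rad, and Δλ = -2.7555 rad.
cos c = sin φ₁ sin φ₂ + cos φ₁ cos φ₂ cos Δλ = (0.9447)(0.7981) + (0.3279)(0.6026)(-0.9264) = 0.57086,
so c = arccos(0.57086) = 0.96324 rad.
So the angular separation is 0.9632 rad.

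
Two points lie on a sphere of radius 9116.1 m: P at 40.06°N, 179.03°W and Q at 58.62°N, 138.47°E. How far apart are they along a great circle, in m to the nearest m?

Let φ₁ = 0.6992 rad, φ₂ = 1.0231 rad, and Δλ = -0.7418 rad.
cos c = sin φ₁ sin φ₂ + cos φ₁ cos φ₂ cos Δλ = (0.6436)(0.8537) + (0.7654)(0.5207)(0.7373) = 0.84329,
so c = arccos(0.84329) = 0.56743 rad.
Distance = R·c = 9116.1 × 0.5674 ≈ 5173 m.

5173 m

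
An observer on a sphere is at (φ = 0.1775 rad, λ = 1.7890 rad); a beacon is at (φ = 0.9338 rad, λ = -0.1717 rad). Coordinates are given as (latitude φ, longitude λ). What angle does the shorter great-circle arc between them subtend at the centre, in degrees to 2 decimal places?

94.62°

Let φ₁ = 0.1775 rad, φ₂ = 0.9338 rad, and Δλ = -1.9607 rad.
cos c = sin φ₁ sin φ₂ + cos φ₁ cos φ₂ cos Δλ = (0.1766)(0.8039) + (0.9843)(0.5948)(-0.3801) = -0.08058,
so c = arccos(-0.08058) = 1.65147 rad.
So the angular separation is 94.62°.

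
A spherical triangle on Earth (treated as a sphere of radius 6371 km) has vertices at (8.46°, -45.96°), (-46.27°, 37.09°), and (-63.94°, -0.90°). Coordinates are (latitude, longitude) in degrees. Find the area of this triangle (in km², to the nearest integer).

Side lengths (central angles): a = 0.4768, b = 1.3951, c = 1.5944 rad; semiperimeter s = 1.7331.
By l'Huilier's theorem, tan(E/4) = √[tan(s/2) tan((s−a)/2) tan((s−b)/2) tan((s−c)/2)], giving spherical excess E = 0.4014 rad.
Area = E·R² = 0.4014 × (6371)² ≈ 16292779 km².

16292779 km²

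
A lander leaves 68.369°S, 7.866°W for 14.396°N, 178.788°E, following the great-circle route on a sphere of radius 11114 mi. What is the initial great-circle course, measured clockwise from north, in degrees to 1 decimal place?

With φ₁ = -1.1933, φ₂ = 0.2513, Δλ = -3.0255 rad, the forward-azimuth formula gives
θ = atan2( sin Δλ cos φ₂ , cos φ₁ sin φ₂ − sin φ₁ cos φ₂ cos Δλ ) = atan2(-0.1122, -0.8027) = -172.04°.
Adding 360° brings this into [0°, 360°): 188.0°.

188.0°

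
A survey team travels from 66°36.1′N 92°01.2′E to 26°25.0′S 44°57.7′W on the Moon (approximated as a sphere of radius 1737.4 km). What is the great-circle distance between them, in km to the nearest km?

4001 km

Let φ₁ = 1.1624 rad, φ₂ = -0.4611 rad, and Δλ = -2.3908 rad.
cos c = sin φ₁ sin φ₂ + cos φ₁ cos φ₂ cos Δλ = (0.9178)(-0.4449) + (0.3971)(0.8956)(-0.7311) = -0.66834,
so c = arccos(-0.66834) = 2.30277 rad.
Distance = R·c = 1737.4 × 2.3028 ≈ 4001 km.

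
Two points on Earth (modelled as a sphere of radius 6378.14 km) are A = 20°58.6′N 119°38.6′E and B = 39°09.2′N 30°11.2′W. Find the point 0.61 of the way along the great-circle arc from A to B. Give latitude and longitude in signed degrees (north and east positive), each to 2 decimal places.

66.51°, 33.57°

The central angle between A and B is δ = 1.9823 rad.
With f = 0.61, the slerp weights are sin((1−f)δ)/sin δ = 0.7619 and sin(fδ)/sin δ = 1.0205.
Weighted sum of the unit vectors: (0.7619)·(-0.4618,0.8115,0.3580) + (1.0205)·(0.6703,-0.3899,0.6314) = (0.3322, 0.2204, 0.9171).
Converting back: φ = atan2(z, √(x²+y²)) = 66.51°, λ = atan2(y, x) = 33.57°.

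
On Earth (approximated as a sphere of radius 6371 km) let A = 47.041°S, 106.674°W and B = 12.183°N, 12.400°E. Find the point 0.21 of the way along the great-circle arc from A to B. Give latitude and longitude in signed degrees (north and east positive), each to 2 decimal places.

Central angle δ = 2.0693 rad. Interpolating on the sphere with fraction f = 0.21:
P = [sin((1−f)δ)·A + sin(fδ)·B] / sin δ = 1.1363·A + 0.4794·B in Cartesian coordinates,
giving P = (0.2355, -0.6412, -0.7304), i.e. latitude -46.92°, longitude -69.83°.

-46.92°, -69.83°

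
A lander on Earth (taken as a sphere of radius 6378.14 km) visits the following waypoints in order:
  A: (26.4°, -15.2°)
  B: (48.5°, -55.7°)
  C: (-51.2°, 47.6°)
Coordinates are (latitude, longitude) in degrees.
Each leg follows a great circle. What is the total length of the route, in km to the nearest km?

19049 km

Leg A→B: central angle 0.6692 rad, distance 4268.2 km.
Leg B→C: central angle 2.3175 rad, distance 14781.2 km.
Total: 4268.2 + 14781.2 ≈ 19049 km.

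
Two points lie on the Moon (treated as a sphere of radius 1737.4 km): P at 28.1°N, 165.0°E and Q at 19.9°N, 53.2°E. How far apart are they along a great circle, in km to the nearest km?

2987 km

Let φ₁ = 0.4904 rad, φ₂ = 0.3473 rad, and Δλ = -1.9513 rad.
Haversine: a = sin²(Δφ/2) + cos φ₁ cos φ₂ sin²(Δλ/2) = 0.0051 + (0.8821)(0.9403)(0.6857) = 0.57385.
Central angle c = 2·arcsin(√a) = 1.71905 rad.
Distance = R·c = 1737.4 × 1.7190 ≈ 2987 km.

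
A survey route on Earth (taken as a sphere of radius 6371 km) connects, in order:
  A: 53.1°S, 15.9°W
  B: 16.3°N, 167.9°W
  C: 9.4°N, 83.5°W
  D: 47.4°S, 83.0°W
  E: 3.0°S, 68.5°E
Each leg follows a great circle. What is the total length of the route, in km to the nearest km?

44452 km

Leg A→B: central angle 2.3939 rad, distance 15251.7 km.
Leg B→C: central angle 1.4321 rad, distance 9124.0 km.
Leg C→D: central angle 0.9914 rad, distance 6316.1 km.
Leg D→E: central angle 2.1598 rad, distance 13759.9 km.
Total: 15251.7 + 9124.0 + 6316.1 + 13759.9 ≈ 44452 km.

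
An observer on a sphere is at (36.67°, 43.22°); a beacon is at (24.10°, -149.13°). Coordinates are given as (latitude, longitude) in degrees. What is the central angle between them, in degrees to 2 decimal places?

118.12°

In radians: φ₁ = 0.6400, φ₂ = 0.4206, Δλ = 167.650° = 2.9260 rad.
cos c = sin φ₁ sin φ₂ + cos φ₁ cos φ₂ cos Δλ = (0.5972)(0.4083) + (0.8021)(0.9128)(-0.9769) = -0.47137,
so c = arccos(-0.47137) = 2.06164 rad.
So the angular separation is 118.12°.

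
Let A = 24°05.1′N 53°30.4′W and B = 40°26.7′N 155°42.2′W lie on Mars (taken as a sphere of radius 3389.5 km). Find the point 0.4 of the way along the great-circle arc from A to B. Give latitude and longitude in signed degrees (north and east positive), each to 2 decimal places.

Central angle δ = 1.4526 rad. Interpolating on the sphere with fraction f = 0.4:
P = [sin((1−f)δ)·A + sin(fδ)·B] / sin δ = 0.7707·A + 0.5527·B in Cartesian coordinates,
giving P = (0.0351, -0.7387, 0.6731), i.e. latitude 42.31°, longitude -87.28°.

42.31°, -87.28°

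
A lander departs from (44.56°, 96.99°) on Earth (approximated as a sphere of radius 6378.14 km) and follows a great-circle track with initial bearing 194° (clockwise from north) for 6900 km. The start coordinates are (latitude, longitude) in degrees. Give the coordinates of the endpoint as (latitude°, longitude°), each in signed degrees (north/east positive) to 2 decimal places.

Angular distance δ = d/R = 6900/6378.14 = 1.08182 rad; initial bearing θ = 3.3859 rad.
sin φ₂ = sin φ₁ cos δ + cos φ₁ sin δ cos θ = (0.7017)(0.4697) + (0.7125)(0.8828)(-0.9703) = -0.2808, so φ₂ = -16.31°.
Δλ = atan2(sin θ sin δ cos φ₁, cos δ − sin φ₁ sin φ₂) = atan2(-0.1522, 0.6667) = -12.857°.
λ₂ = 96.990° − 12.857° = 84.13°.

-16.31°, 84.13°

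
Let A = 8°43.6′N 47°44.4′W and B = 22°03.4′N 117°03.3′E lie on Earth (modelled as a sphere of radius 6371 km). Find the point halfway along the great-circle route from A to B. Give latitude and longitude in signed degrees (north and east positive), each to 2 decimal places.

63.69°, 21.11°

The central angle between A and B is δ = 2.5446 rad.
With f = 0.5, the slerp weights are sin((1−f)δ)/sin δ = 1.7002 and sin(fδ)/sin δ = 1.7002.
Weighted sum of the unit vectors: (1.7002)·(0.6647,-0.7315,0.1517) + (1.7002)·(-0.4216,0.8254,0.3755) = (0.4134, 0.1596, 0.8964).
Converting back: φ = atan2(z, √(x²+y²)) = 63.69°, λ = atan2(y, x) = 21.11°.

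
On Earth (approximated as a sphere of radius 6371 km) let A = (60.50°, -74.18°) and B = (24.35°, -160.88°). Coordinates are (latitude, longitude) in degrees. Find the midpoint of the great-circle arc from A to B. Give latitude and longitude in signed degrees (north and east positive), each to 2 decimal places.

The central angle between A and B is δ = 1.1759 rad.
With f = 0.5, the slerp weights are sin((1−f)δ)/sin δ = 0.6009 and sin(fδ)/sin δ = 0.6009.
Weighted sum of the unit vectors: (0.6009)·(0.1342,-0.4738,0.8704) + (0.6009)·(-0.8608,-0.2984,0.4123) = (-0.4366, -0.4640, 0.7708).
Converting back: φ = atan2(z, √(x²+y²)) = 50.42°, λ = atan2(y, x) = -133.26°.

50.42°, -133.26°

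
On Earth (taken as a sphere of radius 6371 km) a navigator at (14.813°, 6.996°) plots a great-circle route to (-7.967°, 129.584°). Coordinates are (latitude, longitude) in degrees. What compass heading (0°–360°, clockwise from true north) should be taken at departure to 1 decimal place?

With φ₁ = 0.2585, φ₂ = -0.1391, Δλ = 2.1396 rad, the forward-azimuth formula gives
θ = atan2( sin Δλ cos φ₂ , cos φ₁ sin φ₂ − sin φ₁ cos φ₂ cos Δλ ) = atan2(0.8344, 0.0024) = 89.84°.
So the initial bearing is 89.8°.

89.8°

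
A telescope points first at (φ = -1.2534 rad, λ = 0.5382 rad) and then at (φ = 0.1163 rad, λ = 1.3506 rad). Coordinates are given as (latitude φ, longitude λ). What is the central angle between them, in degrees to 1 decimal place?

84.1°

With latitudes φ₁ = -71.815°, φ₂ = 6.663° and longitude difference Δλ = 46.547°:
Haversine: a = sin²(Δφ/2) + cos φ₁ cos φ₂ sin²(Δλ/2) = 0.4001 + (0.3121)(0.9932)(0.1561) = 0.44852.
Central angle c = 2·arcsin(√a) = 1.46766 rad.
So the angular separation is 84.1°.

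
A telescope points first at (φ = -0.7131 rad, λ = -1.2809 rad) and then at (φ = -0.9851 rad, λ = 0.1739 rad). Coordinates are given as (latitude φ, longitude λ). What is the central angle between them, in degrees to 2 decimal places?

In radians: φ₁ = -0.7131, φ₂ = -0.9851, Δλ = 83.354° = 1.4548 rad.
cos c = sin φ₁ sin φ₂ + cos φ₁ cos φ₂ cos Δλ = (-0.6542)(-0.8333) + (0.7563)(0.5528)(0.1157) = 0.59354,
so c = arccos(0.59354) = 0.93535 rad.
So the angular separation is 53.59°.

53.59°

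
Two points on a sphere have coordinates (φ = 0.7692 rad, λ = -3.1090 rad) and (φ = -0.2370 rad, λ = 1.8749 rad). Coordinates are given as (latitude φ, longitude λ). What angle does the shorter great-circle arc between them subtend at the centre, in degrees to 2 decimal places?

With latitudes φ₁ = 44.072°, φ₂ = -13.579° and longitude difference Δλ = -74.444°:
cos c = sin φ₁ sin φ₂ + cos φ₁ cos φ₂ cos Δλ = (0.6956)(-0.2348) + (0.7185)(0.9720)(0.2682) = 0.02399,
so c = arccos(0.02399) = 1.54681 rad.
So the angular separation is 88.63°.

88.63°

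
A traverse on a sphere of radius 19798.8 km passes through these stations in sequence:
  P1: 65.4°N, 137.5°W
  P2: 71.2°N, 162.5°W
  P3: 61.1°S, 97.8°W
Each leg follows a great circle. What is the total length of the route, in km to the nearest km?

Leg P1→P2: central angle 0.1884 rad, distance 3729.4 km.
Leg P2→P3: central angle 2.4375 rad, distance 48259.6 km.
Total: 3729.4 + 48259.6 ≈ 51989 km.

51989 km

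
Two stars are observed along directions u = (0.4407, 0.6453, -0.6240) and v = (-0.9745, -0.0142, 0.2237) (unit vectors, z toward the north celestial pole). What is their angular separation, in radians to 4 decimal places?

u·v = -0.5782; |u| = 1.0000, |v| = 0.9999.
cos θ = (u·v)/(|u||v|) = -0.5782, so θ = 2.1874 rad.

2.1874 rad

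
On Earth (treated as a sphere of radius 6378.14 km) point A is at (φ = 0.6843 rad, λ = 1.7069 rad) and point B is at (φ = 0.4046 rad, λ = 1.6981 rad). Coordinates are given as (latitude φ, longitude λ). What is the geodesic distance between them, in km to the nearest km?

Let φ₁ = 0.6843 rad, φ₂ = 0.4046 rad, and Δλ = -0.0088 rad.
cos c = sin φ₁ sin φ₂ + cos φ₁ cos φ₂ cos Δλ = (0.6321)(0.3937) + (0.7749)(0.9193)(1.0000) = 0.96111,
so c = arccos(0.96111) = 0.27980 rad.
Distance = R·c = 6378.14 × 0.2798 ≈ 1785 km.

1785 km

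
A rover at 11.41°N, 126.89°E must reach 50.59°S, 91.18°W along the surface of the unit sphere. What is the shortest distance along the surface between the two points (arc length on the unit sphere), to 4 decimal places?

2.2689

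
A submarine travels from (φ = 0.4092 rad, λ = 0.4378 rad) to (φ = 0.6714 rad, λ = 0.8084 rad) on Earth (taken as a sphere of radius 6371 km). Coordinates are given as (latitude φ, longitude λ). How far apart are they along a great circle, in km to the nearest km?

2613 km

In radians: φ₁ = 0.4092, φ₂ = 0.6714, Δλ = 21.234° = 0.3706 rad.
Haversine: a = sin²(Δφ/2) + cos φ₁ cos φ₂ sin²(Δλ/2) = 0.0171 + (0.9174)(0.7830)(0.0339) = 0.04147.
Central angle c = 2·arcsin(√a) = 0.41016 rad.
Distance = R·c = 6371 × 0.4102 ≈ 2613 km.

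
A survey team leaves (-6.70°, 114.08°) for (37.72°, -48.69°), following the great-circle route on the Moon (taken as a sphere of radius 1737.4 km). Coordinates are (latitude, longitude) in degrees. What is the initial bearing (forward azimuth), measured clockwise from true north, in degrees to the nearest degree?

336°

Δλ = -162.770° = -2.8409 rad.
y = sin Δλ · cos φ₂ = (-0.2962)(0.7910) = -0.2343
x = cos φ₁ sin φ₂ − sin φ₁ cos φ₂ cos Δλ = (0.9932)(0.6118) − (-0.1167)(0.7910)(-0.9551) = 0.5195
θ = atan2(y, x) = -24.28°; adding 360° gives 336°.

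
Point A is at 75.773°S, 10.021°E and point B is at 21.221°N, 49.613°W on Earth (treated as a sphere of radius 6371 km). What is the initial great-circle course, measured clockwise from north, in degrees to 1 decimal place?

304.2°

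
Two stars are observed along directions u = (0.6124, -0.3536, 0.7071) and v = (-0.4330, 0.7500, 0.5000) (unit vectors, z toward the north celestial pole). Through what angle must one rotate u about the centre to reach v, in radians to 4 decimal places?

1.7485 rad

u·v = -0.1768; |u| = 1.0000, |v| = 1.0000.
cos θ = (u·v)/(|u||v|) = -0.1768, so θ = 1.7485 rad.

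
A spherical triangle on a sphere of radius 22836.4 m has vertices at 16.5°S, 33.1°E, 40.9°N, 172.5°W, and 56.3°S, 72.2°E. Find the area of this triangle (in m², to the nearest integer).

Side lengths (central angles): a = 2.3803, b = 0.8643, c = 2.5672 rad; semiperimeter s = 2.9059.
By l'Huilier's theorem, tan(E/4) = √[tan(s/2) tan((s−a)/2) tan((s−b)/2) tan((s−c)/2)], giving spherical excess E = 2.6895 rad.
Area = E·R² = 2.6895 × (22836.4)² ≈ 1402596504 m².

1402596504 m²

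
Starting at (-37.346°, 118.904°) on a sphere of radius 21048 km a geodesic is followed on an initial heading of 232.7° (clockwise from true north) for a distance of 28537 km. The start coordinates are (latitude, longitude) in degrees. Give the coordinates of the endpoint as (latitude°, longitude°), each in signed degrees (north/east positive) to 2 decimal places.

-36.88°, 15.20°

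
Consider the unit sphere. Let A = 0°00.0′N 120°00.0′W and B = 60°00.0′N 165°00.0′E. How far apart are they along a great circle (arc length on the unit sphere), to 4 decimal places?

1.4410

With latitudes φ₁ = 0.000°, φ₂ = 60.000° and longitude difference Δλ = -75.000°:
Haversine: a = sin²(Δφ/2) + cos φ₁ cos φ₂ sin²(Δλ/2) = 0.2500 + (1.0000)(0.5000)(0.3706) = 0.43530.
Central angle c = 2·arcsin(√a) = 1.44102 rad.
On the unit sphere the arc length equals the central angle: 1.4410.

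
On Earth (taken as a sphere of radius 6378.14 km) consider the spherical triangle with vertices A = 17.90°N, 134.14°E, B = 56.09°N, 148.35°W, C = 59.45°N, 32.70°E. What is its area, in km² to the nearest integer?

Side lengths (central angles): a = 1.1250, b = 1.4012, c = 1.1919 rad; semiperimeter s = 1.8591.
By l'Huilier's theorem, tan(E/4) = √[tan(s/2) tan((s−a)/2) tan((s−b)/2) tan((s−c)/2)], giving spherical excess E = 0.8046 rad.
Area = E·R² = 0.8046 × (6378.14)² ≈ 32732947 km².

32732947 km²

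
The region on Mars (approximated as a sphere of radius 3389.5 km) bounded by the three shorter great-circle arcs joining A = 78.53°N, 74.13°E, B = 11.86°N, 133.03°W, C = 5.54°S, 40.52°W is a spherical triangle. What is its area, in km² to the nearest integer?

20547482 km²

Side lengths (central angles): a = 1.6333, b = 1.7489, c = 1.5425 rad; semiperimeter s = 2.4624.
By l'Huilier's theorem, tan(E/4) = √[tan(s/2) tan((s−a)/2) tan((s−b)/2) tan((s−c)/2)], giving spherical excess E = 1.7885 rad.
Area = E·R² = 1.7885 × (3389.5)² ≈ 20547482 km².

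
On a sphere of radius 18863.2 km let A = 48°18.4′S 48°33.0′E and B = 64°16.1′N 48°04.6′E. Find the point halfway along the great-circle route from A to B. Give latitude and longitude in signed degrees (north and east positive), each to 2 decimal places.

7.98°, 48.36°

Central angle δ = 1.9648 rad. Interpolating on the sphere with fraction f = 0.5:
P = [sin((1−f)δ)·A + sin(fδ)·B] / sin δ = 0.9009·A + 0.9009·B in Cartesian coordinates,
giving P = (0.6580, 0.7401, 0.1388), i.e. latitude 7.98°, longitude 48.36°.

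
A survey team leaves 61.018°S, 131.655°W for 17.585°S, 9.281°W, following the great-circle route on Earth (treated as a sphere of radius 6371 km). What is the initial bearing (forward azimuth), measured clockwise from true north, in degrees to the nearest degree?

126°

Δλ = 122.374° = 2.1358 rad.
y = sin Δλ · cos φ₂ = (0.8446)(0.9533) = 0.8051
x = cos φ₁ sin φ₂ − sin φ₁ cos φ₂ cos Δλ = (0.4845)(-0.3021) − (-0.8748)(0.9533)(-0.5354) = -0.5929
θ = atan2(y, x) = 126.37°, so the bearing is 126°.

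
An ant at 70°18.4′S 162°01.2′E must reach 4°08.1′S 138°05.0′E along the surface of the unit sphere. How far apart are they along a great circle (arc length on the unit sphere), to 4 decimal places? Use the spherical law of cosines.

1.1863

With latitudes φ₁ = -70.307°, φ₂ = -4.135° and longitude difference Δλ = -23.937°:
cos c = sin φ₁ sin φ₂ + cos φ₁ cos φ₂ cos Δλ = (-0.9415)(-0.0721) + (0.3370)(0.9974)(0.9140) = 0.37509,
so c = arccos(0.37509) = 1.18630 rad.
On the unit sphere the arc length equals the central angle: 1.1863.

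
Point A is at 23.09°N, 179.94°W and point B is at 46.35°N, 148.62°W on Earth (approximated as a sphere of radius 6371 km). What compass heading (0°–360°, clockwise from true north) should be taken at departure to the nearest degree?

40°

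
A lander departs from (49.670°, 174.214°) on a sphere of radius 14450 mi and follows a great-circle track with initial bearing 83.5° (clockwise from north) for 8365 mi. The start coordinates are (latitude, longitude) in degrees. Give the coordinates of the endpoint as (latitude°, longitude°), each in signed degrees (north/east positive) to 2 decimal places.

42.70°, -138.08°

Angular distance δ = d/R = 8365/14450 = 0.57889 rad; initial bearing θ = 1.4573 rad.
sin φ₂ = sin φ₁ cos δ + cos φ₁ sin δ cos θ = (0.7623)(0.8371) + (0.6472)(0.5471)(0.1132) = 0.6782, so φ₂ = 42.70°.
Δλ = atan2(sin θ sin δ cos φ₁, cos δ − sin φ₁ sin φ₂) = atan2(0.3518, 0.3201) = 47.705°.
λ₂ = 174.214° + 47.705° = 221.92° → -138.08° after wrapping to (−180°, 180°].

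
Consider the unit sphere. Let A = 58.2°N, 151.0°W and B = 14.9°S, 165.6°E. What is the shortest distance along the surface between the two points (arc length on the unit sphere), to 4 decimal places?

1.4187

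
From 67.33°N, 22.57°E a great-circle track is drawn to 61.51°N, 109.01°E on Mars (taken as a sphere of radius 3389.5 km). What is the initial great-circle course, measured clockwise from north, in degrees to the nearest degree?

Δλ = 86.440° = 1.5087 rad.
y = sin Δλ · cos φ₂ = (0.9981)(0.4770) = 0.4761
x = cos φ₁ sin φ₂ − sin φ₁ cos φ₂ cos Δλ = (0.3854)(0.8789) − (0.9227)(0.4770)(0.0621) = 0.3114
θ = atan2(y, x) = 56.81°, so the bearing is 57°.

57°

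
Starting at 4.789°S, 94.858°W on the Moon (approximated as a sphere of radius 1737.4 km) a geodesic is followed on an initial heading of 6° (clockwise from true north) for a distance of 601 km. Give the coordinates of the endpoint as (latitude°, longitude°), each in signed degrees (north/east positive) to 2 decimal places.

Angular distance δ = d/R = 601/1737.4 = 0.34592 rad; initial bearing θ = 0.1047 rad.
sin φ₂ = sin φ₁ cos δ + cos φ₁ sin δ cos θ = (-0.0835)(0.9408) + (0.9965)(0.3391)(0.9945) = 0.2575, so φ₂ = 14.92°.
Δλ = atan2(sin θ sin δ cos φ₁, cos δ − sin φ₁ sin φ₂) = atan2(0.0353, 0.9623) = 2.102°.
λ₂ = -94.858° + 2.102° = -92.76°.

14.92°, -92.76°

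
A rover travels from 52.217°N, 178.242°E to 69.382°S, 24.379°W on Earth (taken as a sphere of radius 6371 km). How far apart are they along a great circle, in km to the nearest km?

17776 km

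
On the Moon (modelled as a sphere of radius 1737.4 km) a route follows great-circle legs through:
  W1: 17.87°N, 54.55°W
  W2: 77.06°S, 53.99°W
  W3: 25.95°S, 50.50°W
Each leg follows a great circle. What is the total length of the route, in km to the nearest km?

4429 km

Leg W1→W2: central angle 1.6569 rad, distance 2878.6 km.
Leg W2→W3: central angle 0.8925 rad, distance 1550.7 km.
Total: 2878.6 + 1550.7 ≈ 4429 km.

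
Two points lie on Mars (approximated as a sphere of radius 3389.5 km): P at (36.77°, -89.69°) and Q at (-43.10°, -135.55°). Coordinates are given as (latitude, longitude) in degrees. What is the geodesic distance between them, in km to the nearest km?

5330 km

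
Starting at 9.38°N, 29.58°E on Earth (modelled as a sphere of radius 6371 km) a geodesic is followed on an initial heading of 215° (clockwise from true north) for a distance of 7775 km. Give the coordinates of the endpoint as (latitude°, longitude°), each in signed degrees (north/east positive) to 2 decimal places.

Angular distance δ = d/R = 7775/6371 = 1.22037 rad; initial bearing θ = 3.7525 rad.
sin φ₂ = sin φ₁ cos δ + cos φ₁ sin δ cos θ = (0.1630)(0.3433) + (0.9866)(0.9392)(-0.8192) = -0.7031, so φ₂ = -44.68°.
Δλ = atan2(sin θ sin δ cos φ₁, cos δ − sin φ₁ sin φ₂) = atan2(-0.5315, 0.4579) = -49.256°.
λ₂ = 29.580° − 49.256° = -19.68°.

-44.68°, -19.68°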